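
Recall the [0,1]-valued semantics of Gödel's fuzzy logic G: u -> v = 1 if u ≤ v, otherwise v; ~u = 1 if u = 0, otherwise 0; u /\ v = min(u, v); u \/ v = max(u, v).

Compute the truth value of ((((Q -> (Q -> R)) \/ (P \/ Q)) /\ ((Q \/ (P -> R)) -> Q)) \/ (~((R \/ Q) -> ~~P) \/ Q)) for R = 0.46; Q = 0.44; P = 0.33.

(Q -> R): 0.44 ≤ 0.46, so result = 1
(Q -> (Q -> R)): 0.44 ≤ 1, so result = 1
(P \/ Q) = max(0.33, 0.44) = 0.44
((Q -> (Q -> R)) \/ (P \/ Q)) = max(1, 0.44) = 1
(P -> R): 0.33 ≤ 0.46, so result = 1
(Q \/ (P -> R)) = max(0.44, 1) = 1
((Q \/ (P -> R)) -> Q): 1 > 0.44, so result = 0.44
(((Q -> (Q -> R)) \/ (P \/ Q)) /\ ((Q \/ (P -> R)) -> Q)) = min(1, 0.44) = 0.44
(R \/ Q) = max(0.46, 0.44) = 0.46
~P: Gödel ¬ of 0.33 = 0 (operand ≠ 0)
~~P: Gödel ¬ of 0 = 1 (operand is 0)
((R \/ Q) -> ~~P): 0.46 ≤ 1, so result = 1
~((R \/ Q) -> ~~P): Gödel ¬ of 1 = 0 (operand ≠ 0)
(~((R \/ Q) -> ~~P) \/ Q) = max(0, 0.44) = 0.44
((((Q -> (Q -> R)) \/ (P \/ Q)) /\ ((Q \/ (P -> R)) -> Q)) \/ (~((R \/ Q) -> ~~P) \/ Q)) = max(0.44, 0.44) = 0.44

0.44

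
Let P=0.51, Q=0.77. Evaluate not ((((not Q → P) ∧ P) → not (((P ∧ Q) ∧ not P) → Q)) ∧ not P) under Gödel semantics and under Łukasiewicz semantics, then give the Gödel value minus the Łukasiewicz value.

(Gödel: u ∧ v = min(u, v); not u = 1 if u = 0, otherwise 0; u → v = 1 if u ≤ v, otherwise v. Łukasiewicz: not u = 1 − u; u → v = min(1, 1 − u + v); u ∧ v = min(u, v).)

Gödel evaluation:
  not Q: Gödel ¬ of 0.77 = 0 (operand ≠ 0)
  (not Q → P): 0 ≤ 0.51, so result = 1
  ((not Q → P) ∧ P) = min(1, 0.51) = 0.51
  (P ∧ Q) = min(0.51, 0.77) = 0.51
  not P: Gödel ¬ of 0.51 = 0 (operand ≠ 0)
  ((P ∧ Q) ∧ not P) = min(0.51, 0) = 0
  (((P ∧ Q) ∧ not P) → Q): 0 ≤ 0.77, so result = 1
  not (((P ∧ Q) ∧ not P) → Q): Gödel ¬ of 1 = 0 (operand ≠ 0)
  (((not Q → P) ∧ P) → not (((P ∧ Q) ∧ not P) → Q)): 0.51 > 0, so result = 0
  not P: Gödel ¬ of 0.51 = 0 (operand ≠ 0)
  ((((not Q → P) ∧ P) → not (((P ∧ Q) ∧ not P) → Q)) ∧ not P) = min(0, 0) = 0
  not ((((not Q → P) ∧ P) → not (((P ∧ Q) ∧ not P) → Q)) ∧ not P): Gödel ¬ of 0 = 1 (operand is 0)
  Gödel value = 1
Łukasiewicz evaluation:
  not Q: Łukasiewicz ¬ gives 1 − 0.77 = 0.23
  (not Q → P): min(1, 1 − 0.23 + 0.51) = 1
  ((not Q → P) ∧ P) = min(1, 0.51) = 0.51
  (P ∧ Q) = min(0.51, 0.77) = 0.51
  not P: Łukasiewicz ¬ gives 1 − 0.51 = 0.49
  ((P ∧ Q) ∧ not P) = min(0.51, 0.49) = 0.49
  (((P ∧ Q) ∧ not P) → Q): min(1, 1 − 0.49 + 0.77) = 1
  not (((P ∧ Q) ∧ not P) → Q): Łukasiewicz ¬ gives 1 − 1 = 0
  (((not Q → P) ∧ P) → not (((P ∧ Q) ∧ not P) → Q)): min(1, 1 − 0.51 + 0) = 0.49
  not P: Łukasiewicz ¬ gives 1 − 0.51 = 0.49
  ((((not Q → P) ∧ P) → not (((P ∧ Q) ∧ not P) → Q)) ∧ not P) = min(0.49, 0.49) = 0.49
  not ((((not Q → P) ∧ P) → not (((P ∧ Q) ∧ not P) → Q)) ∧ not P): Łukasiewicz ¬ gives 1 − 0.49 = 0.51
  Łukasiewicz value = 0.51
Difference: 1 − 0.51 = 0.49

0.49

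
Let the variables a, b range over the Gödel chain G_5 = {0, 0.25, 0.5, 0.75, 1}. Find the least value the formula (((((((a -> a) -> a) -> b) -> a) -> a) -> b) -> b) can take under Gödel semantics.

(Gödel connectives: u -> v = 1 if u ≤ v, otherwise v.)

1.00

Every assignment gives 1. For instance at a = 0, b = 0:
  (a -> a): 0 ≤ 0, so result = 1
  ((a -> a) -> a): 1 > 0, so result = 0
  (((a -> a) -> a) -> b): 0 ≤ 0, so result = 1
  ((((a -> a) -> a) -> b) -> a): 1 > 0, so result = 0
  (((((a -> a) -> a) -> b) -> a) -> a): 0 ≤ 0, so result = 1
  ((((((a -> a) -> a) -> b) -> a) -> a) -> b): 1 > 0, so result = 0
  (((((((a -> a) -> a) -> b) -> a) -> a) -> b) -> b): 0 ≤ 0, so result = 1
All 25 assignments give value 1 — the formula is a G_5-tautology.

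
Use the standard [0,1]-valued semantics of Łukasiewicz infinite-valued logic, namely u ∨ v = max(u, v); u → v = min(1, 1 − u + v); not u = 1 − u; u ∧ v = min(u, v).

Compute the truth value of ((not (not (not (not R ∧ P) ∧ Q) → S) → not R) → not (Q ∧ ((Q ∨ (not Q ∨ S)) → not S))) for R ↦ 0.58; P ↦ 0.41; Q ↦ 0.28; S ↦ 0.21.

not R: Łukasiewicz ¬ gives 1 − 0.58 = 0.42
(not R ∧ P) = min(0.42, 0.41) = 0.41
not (not R ∧ P): Łukasiewicz ¬ gives 1 − 0.41 = 0.59
(not (not R ∧ P) ∧ Q) = min(0.59, 0.28) = 0.28
not (not (not R ∧ P) ∧ Q): Łukasiewicz ¬ gives 1 − 0.28 = 0.72
(not (not (not R ∧ P) ∧ Q) → S): min(1, 1 − 0.72 + 0.21) = 0.49
not (not (not (not R ∧ P) ∧ Q) → S): Łukasiewicz ¬ gives 1 − 0.49 = 0.51
not R: Łukasiewicz ¬ gives 1 − 0.58 = 0.42
(not (not (not (not R ∧ P) ∧ Q) → S) → not R): min(1, 1 − 0.51 + 0.42) = 0.91
not Q: Łukasiewicz ¬ gives 1 − 0.28 = 0.72
(not Q ∨ S) = max(0.72, 0.21) = 0.72
(Q ∨ (not Q ∨ S)) = max(0.28, 0.72) = 0.72
not S: Łukasiewicz ¬ gives 1 − 0.21 = 0.79
((Q ∨ (not Q ∨ S)) → not S): min(1, 1 − 0.72 + 0.79) = 1
(Q ∧ ((Q ∨ (not Q ∨ S)) → not S)) = min(0.28, 1) = 0.28
not (Q ∧ ((Q ∨ (not Q ∨ S)) → not S)): Łukasiewicz ¬ gives 1 − 0.28 = 0.72
((not (not (not (not R ∧ P) ∧ Q) → S) → not R) → not (Q ∧ ((Q ∨ (not Q ∨ S)) → not S))): min(1, 1 − 0.91 + 0.72) = 0.81

0.81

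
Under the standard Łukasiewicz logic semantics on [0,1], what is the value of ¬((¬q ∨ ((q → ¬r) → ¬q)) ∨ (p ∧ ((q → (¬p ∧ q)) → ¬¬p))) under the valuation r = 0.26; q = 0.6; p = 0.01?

0.60

¬q: Łukasiewicz ¬ gives 1 − 0.6 = 0.4
¬r: Łukasiewicz ¬ gives 1 − 0.26 = 0.74
(q → ¬r): min(1, 1 − 0.6 + 0.74) = 1
¬q: Łukasiewicz ¬ gives 1 − 0.6 = 0.4
((q → ¬r) → ¬q): min(1, 1 − 1 + 0.4) = 0.4
(¬q ∨ ((q → ¬r) → ¬q)) = max(0.4, 0.4) = 0.4
¬p: Łukasiewicz ¬ gives 1 − 0.01 = 0.99
(¬p ∧ q) = min(0.99, 0.6) = 0.6
(q → (¬p ∧ q)): min(1, 1 − 0.6 + 0.6) = 1
¬p: Łukasiewicz ¬ gives 1 − 0.01 = 0.99
¬¬p: Łukasiewicz ¬ gives 1 − 0.99 = 0.01
((q → (¬p ∧ q)) → ¬¬p): min(1, 1 − 1 + 0.01) = 0.01
(p ∧ ((q → (¬p ∧ q)) → ¬¬p)) = min(0.01, 0.01) = 0.01
((¬q ∨ ((q → ¬r) → ¬q)) ∨ (p ∧ ((q → (¬p ∧ q)) → ¬¬p))) = max(0.4, 0.01) = 0.4
¬((¬q ∨ ((q → ¬r) → ¬q)) ∨ (p ∧ ((q → (¬p ∧ q)) → ¬¬p))): Łukasiewicz ¬ gives 1 − 0.4 = 0.6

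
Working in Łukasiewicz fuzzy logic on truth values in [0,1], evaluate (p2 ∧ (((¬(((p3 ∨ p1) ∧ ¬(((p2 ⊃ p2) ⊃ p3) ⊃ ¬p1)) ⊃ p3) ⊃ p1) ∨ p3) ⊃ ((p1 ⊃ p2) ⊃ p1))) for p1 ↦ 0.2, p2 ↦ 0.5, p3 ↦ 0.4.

(p3 ∨ p1) = max(0.4, 0.2) = 0.4
(p2 ⊃ p2): min(1, 1 − 0.5 + 0.5) = 1
((p2 ⊃ p2) ⊃ p3): min(1, 1 − 1 + 0.4) = 0.4
¬p1: Łukasiewicz ¬ gives 1 − 0.2 = 0.8
(((p2 ⊃ p2) ⊃ p3) ⊃ ¬p1): min(1, 1 − 0.4 + 0.8) = 1
¬(((p2 ⊃ p2) ⊃ p3) ⊃ ¬p1): Łukasiewicz ¬ gives 1 − 1 = 0
((p3 ∨ p1) ∧ ¬(((p2 ⊃ p2) ⊃ p3) ⊃ ¬p1)) = min(0.4, 0) = 0
(((p3 ∨ p1) ∧ ¬(((p2 ⊃ p2) ⊃ p3) ⊃ ¬p1)) ⊃ p3): min(1, 1 − 0 + 0.4) = 1
¬(((p3 ∨ p1) ∧ ¬(((p2 ⊃ p2) ⊃ p3) ⊃ ¬p1)) ⊃ p3): Łukasiewicz ¬ gives 1 − 1 = 0
(¬(((p3 ∨ p1) ∧ ¬(((p2 ⊃ p2) ⊃ p3) ⊃ ¬p1)) ⊃ p3) ⊃ p1): min(1, 1 − 0 + 0.2) = 1
((¬(((p3 ∨ p1) ∧ ¬(((p2 ⊃ p2) ⊃ p3) ⊃ ¬p1)) ⊃ p3) ⊃ p1) ∨ p3) = max(1, 0.4) = 1
(p1 ⊃ p2): min(1, 1 − 0.2 + 0.5) = 1
((p1 ⊃ p2) ⊃ p1): min(1, 1 − 1 + 0.2) = 0.2
(((¬(((p3 ∨ p1) ∧ ¬(((p2 ⊃ p2) ⊃ p3) ⊃ ¬p1)) ⊃ p3) ⊃ p1) ∨ p3) ⊃ ((p1 ⊃ p2) ⊃ p1)): min(1, 1 − 1 + 0.2) = 0.2
(p2 ∧ (((¬(((p3 ∨ p1) ∧ ¬(((p2 ⊃ p2) ⊃ p3) ⊃ ¬p1)) ⊃ p3) ⊃ p1) ∨ p3) ⊃ ((p1 ⊃ p2) ⊃ p1))) = min(0.5, 0.2) = 0.2

0.20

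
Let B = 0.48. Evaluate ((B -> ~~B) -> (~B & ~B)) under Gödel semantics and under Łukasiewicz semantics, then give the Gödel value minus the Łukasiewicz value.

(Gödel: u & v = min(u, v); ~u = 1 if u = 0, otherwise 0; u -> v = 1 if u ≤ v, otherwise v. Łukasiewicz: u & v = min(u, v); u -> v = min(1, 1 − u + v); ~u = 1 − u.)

-0.52

Gödel evaluation:
  ~B: Gödel ¬ of 0.48 = 0 (operand ≠ 0)
  ~~B: Gödel ¬ of 0 = 1 (operand is 0)
  (B -> ~~B): 0.48 ≤ 1, so result = 1
  ~B: Gödel ¬ of 0.48 = 0 (operand ≠ 0)
  ~B: Gödel ¬ of 0.48 = 0 (operand ≠ 0)
  (~B & ~B) = min(0, 0) = 0
  ((B -> ~~B) -> (~B & ~B)): 1 > 0, so result = 0
  Gödel value = 0
Łukasiewicz evaluation:
  ~B: Łukasiewicz ¬ gives 1 − 0.48 = 0.52
  ~~B: Łukasiewicz ¬ gives 1 − 0.52 = 0.48
  (B -> ~~B): min(1, 1 − 0.48 + 0.48) = 1
  ~B: Łukasiewicz ¬ gives 1 − 0.48 = 0.52
  ~B: Łukasiewicz ¬ gives 1 − 0.48 = 0.52
  (~B & ~B) = min(0.52, 0.52) = 0.52
  ((B -> ~~B) -> (~B & ~B)): min(1, 1 − 1 + 0.52) = 0.52
  Łukasiewicz value = 0.52
Difference: 0 − 0.52 = -0.52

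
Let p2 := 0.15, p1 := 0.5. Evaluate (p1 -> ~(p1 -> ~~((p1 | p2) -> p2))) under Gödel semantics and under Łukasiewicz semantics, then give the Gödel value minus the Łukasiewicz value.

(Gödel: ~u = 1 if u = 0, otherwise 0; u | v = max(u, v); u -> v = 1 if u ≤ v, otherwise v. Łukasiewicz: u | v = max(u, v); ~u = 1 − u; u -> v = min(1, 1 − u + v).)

-0.50

Gödel evaluation:
  (p1 | p2) = max(0.5, 0.15) = 0.5
  ((p1 | p2) -> p2): 0.5 > 0.15, so result = 0.15
  ~((p1 | p2) -> p2): Gödel ¬ of 0.15 = 0 (operand ≠ 0)
  ~~((p1 | p2) -> p2): Gödel ¬ of 0 = 1 (operand is 0)
  (p1 -> ~~((p1 | p2) -> p2)): 0.5 ≤ 1, so result = 1
  ~(p1 -> ~~((p1 | p2) -> p2)): Gödel ¬ of 1 = 0 (operand ≠ 0)
  (p1 -> ~(p1 -> ~~((p1 | p2) -> p2))): 0.5 > 0, so result = 0
  Gödel value = 0
Łukasiewicz evaluation:
  (p1 | p2) = max(0.5, 0.15) = 0.5
  ((p1 | p2) -> p2): min(1, 1 − 0.5 + 0.15) = 0.65
  ~((p1 | p2) -> p2): Łukasiewicz ¬ gives 1 − 0.65 = 0.35
  ~~((p1 | p2) -> p2): Łukasiewicz ¬ gives 1 − 0.35 = 0.65
  (p1 -> ~~((p1 | p2) -> p2)): min(1, 1 − 0.5 + 0.65) = 1
  ~(p1 -> ~~((p1 | p2) -> p2)): Łukasiewicz ¬ gives 1 − 1 = 0
  (p1 -> ~(p1 -> ~~((p1 | p2) -> p2))): min(1, 1 − 0.5 + 0) = 0.5
  Łukasiewicz value = 0.5
Difference: 0 − 0.5 = -0.50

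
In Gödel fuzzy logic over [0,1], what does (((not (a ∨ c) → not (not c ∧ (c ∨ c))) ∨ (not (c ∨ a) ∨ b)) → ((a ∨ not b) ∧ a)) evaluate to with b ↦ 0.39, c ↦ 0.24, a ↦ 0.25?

0.25

(a ∨ c) = max(0.25, 0.24) = 0.25
not (a ∨ c): Gödel ¬ of 0.25 = 0 (operand ≠ 0)
not c: Gödel ¬ of 0.24 = 0 (operand ≠ 0)
(c ∨ c) = max(0.24, 0.24) = 0.24
(not c ∧ (c ∨ c)) = min(0, 0.24) = 0
not (not c ∧ (c ∨ c)): Gödel ¬ of 0 = 1 (operand is 0)
(not (a ∨ c) → not (not c ∧ (c ∨ c))): 0 ≤ 1, so result = 1
(c ∨ a) = max(0.24, 0.25) = 0.25
not (c ∨ a): Gödel ¬ of 0.25 = 0 (operand ≠ 0)
(not (c ∨ a) ∨ b) = max(0, 0.39) = 0.39
((not (a ∨ c) → not (not c ∧ (c ∨ c))) ∨ (not (c ∨ a) ∨ b)) = max(1, 0.39) = 1
not b: Gödel ¬ of 0.39 = 0 (operand ≠ 0)
(a ∨ not b) = max(0.25, 0) = 0.25
((a ∨ not b) ∧ a) = min(0.25, 0.25) = 0.25
(((not (a ∨ c) → not (not c ∧ (c ∨ c))) ∨ (not (c ∨ a) ∨ b)) → ((a ∨ not b) ∧ a)): 1 > 0.25, so result = 0.25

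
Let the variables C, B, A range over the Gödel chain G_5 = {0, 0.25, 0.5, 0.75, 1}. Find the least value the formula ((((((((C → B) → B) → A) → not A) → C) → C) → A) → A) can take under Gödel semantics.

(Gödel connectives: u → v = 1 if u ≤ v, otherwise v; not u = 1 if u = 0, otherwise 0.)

The minimum is attained at C = 0, B = 0, A = 0.25:
  (C → B): 0 ≤ 0, so result = 1
  ((C → B) → B): 1 > 0, so result = 0
  (((C → B) → B) → A): 0 ≤ 0.25, so result = 1
  not A: Gödel ¬ of 0.25 = 0 (operand ≠ 0)
  ((((C → B) → B) → A) → not A): 1 > 0, so result = 0
  (((((C → B) → B) → A) → not A) → C): 0 ≤ 0, so result = 1
  ((((((C → B) → B) → A) → not A) → C) → C): 1 > 0, so result = 0
  (((((((C → B) → B) → A) → not A) → C) → C) → A): 0 ≤ 0.25, so result = 1
  ((((((((C → B) → B) → A) → not A) → C) → C) → A) → A): 1 > 0.25, so result = 0.25
Checking all 125 assignments confirms none give a value below 0.25.

0.25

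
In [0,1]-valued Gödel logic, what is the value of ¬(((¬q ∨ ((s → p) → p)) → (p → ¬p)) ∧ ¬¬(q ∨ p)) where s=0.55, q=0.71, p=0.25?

¬q: Gödel ¬ of 0.71 = 0 (operand ≠ 0)
(s → p): 0.55 > 0.25, so result = 0.25
((s → p) → p): 0.25 ≤ 0.25, so result = 1
(¬q ∨ ((s → p) → p)) = max(0, 1) = 1
¬p: Gödel ¬ of 0.25 = 0 (operand ≠ 0)
(p → ¬p): 0.25 > 0, so result = 0
((¬q ∨ ((s → p) → p)) → (p → ¬p)): 1 > 0, so result = 0
(q ∨ p) = max(0.71, 0.25) = 0.71
¬(q ∨ p): Gödel ¬ of 0.71 = 0 (operand ≠ 0)
¬¬(q ∨ p): Gödel ¬ of 0 = 1 (operand is 0)
(((¬q ∨ ((s → p) → p)) → (p → ¬p)) ∧ ¬¬(q ∨ p)) = min(0, 1) = 0
¬(((¬q ∨ ((s → p) → p)) → (p → ¬p)) ∧ ¬¬(q ∨ p)): Gödel ¬ of 0 = 1 (operand is 0)

1.00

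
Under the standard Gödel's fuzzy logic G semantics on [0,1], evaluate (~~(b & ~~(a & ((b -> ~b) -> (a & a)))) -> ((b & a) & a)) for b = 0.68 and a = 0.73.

~b: Gödel ¬ of 0.68 = 0 (operand ≠ 0)
(b -> ~b): 0.68 > 0, so result = 0
(a & a) = min(0.73, 0.73) = 0.73
((b -> ~b) -> (a & a)): 0 ≤ 0.73, so result = 1
(a & ((b -> ~b) -> (a & a))) = min(0.73, 1) = 0.73
~(a & ((b -> ~b) -> (a & a))): Gödel ¬ of 0.73 = 0 (operand ≠ 0)
~~(a & ((b -> ~b) -> (a & a))): Gödel ¬ of 0 = 1 (operand is 0)
(b & ~~(a & ((b -> ~b) -> (a & a)))) = min(0.68, 1) = 0.68
~(b & ~~(a & ((b -> ~b) -> (a & a)))): Gödel ¬ of 0.68 = 0 (operand ≠ 0)
~~(b & ~~(a & ((b -> ~b) -> (a & a)))): Gödel ¬ of 0 = 1 (operand is 0)
(b & a) = min(0.68, 0.73) = 0.68
((b & a) & a) = min(0.68, 0.73) = 0.68
(~~(b & ~~(a & ((b -> ~b) -> (a & a)))) -> ((b & a) & a)): 1 > 0.68, so result = 0.68

0.68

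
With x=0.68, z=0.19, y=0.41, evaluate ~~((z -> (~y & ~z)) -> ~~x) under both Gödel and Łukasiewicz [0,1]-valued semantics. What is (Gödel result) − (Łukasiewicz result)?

Gödel evaluation:
  ~y: Gödel ¬ of 0.41 = 0 (operand ≠ 0)
  ~z: Gödel ¬ of 0.19 = 0 (operand ≠ 0)
  (~y & ~z) = min(0, 0) = 0
  (z -> (~y & ~z)): 0.19 > 0, so result = 0
  ~x: Gödel ¬ of 0.68 = 0 (operand ≠ 0)
  ~~x: Gödel ¬ of 0 = 1 (operand is 0)
  ((z -> (~y & ~z)) -> ~~x): 0 ≤ 1, so result = 1
  ~((z -> (~y & ~z)) -> ~~x): Gödel ¬ of 1 = 0 (operand ≠ 0)
  ~~((z -> (~y & ~z)) -> ~~x): Gödel ¬ of 0 = 1 (operand is 0)
  Gödel value = 1
Łukasiewicz evaluation:
  ~y: Łukasiewicz ¬ gives 1 − 0.41 = 0.59
  ~z: Łukasiewicz ¬ gives 1 − 0.19 = 0.81
  (~y & ~z) = min(0.59, 0.81) = 0.59
  (z -> (~y & ~z)): min(1, 1 − 0.19 + 0.59) = 1
  ~x: Łukasiewicz ¬ gives 1 − 0.68 = 0.32
  ~~x: Łukasiewicz ¬ gives 1 − 0.32 = 0.68
  ((z -> (~y & ~z)) -> ~~x): min(1, 1 − 1 + 0.68) = 0.68
  ~((z -> (~y & ~z)) -> ~~x): Łukasiewicz ¬ gives 1 − 0.68 = 0.32
  ~~((z -> (~y & ~z)) -> ~~x): Łukasiewicz ¬ gives 1 − 0.32 = 0.68
  Łukasiewicz value = 0.68
Difference: 1 − 0.68 = 0.32

0.32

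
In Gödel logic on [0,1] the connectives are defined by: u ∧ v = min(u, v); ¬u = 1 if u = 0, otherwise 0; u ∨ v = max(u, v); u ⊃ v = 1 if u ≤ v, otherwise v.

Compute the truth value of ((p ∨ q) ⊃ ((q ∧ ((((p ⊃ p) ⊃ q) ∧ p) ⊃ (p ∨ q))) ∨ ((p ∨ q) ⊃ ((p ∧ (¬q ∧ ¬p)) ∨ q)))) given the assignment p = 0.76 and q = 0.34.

(p ∨ q) = max(0.76, 0.34) = 0.76
(p ⊃ p): 0.76 ≤ 0.76, so result = 1
((p ⊃ p) ⊃ q): 1 > 0.34, so result = 0.34
(((p ⊃ p) ⊃ q) ∧ p) = min(0.34, 0.76) = 0.34
(p ∨ q) = max(0.76, 0.34) = 0.76
((((p ⊃ p) ⊃ q) ∧ p) ⊃ (p ∨ q)): 0.34 ≤ 0.76, so result = 1
(q ∧ ((((p ⊃ p) ⊃ q) ∧ p) ⊃ (p ∨ q))) = min(0.34, 1) = 0.34
(p ∨ q) = max(0.76, 0.34) = 0.76
¬q: Gödel ¬ of 0.34 = 0 (operand ≠ 0)
¬p: Gödel ¬ of 0.76 = 0 (operand ≠ 0)
(¬q ∧ ¬p) = min(0, 0) = 0
(p ∧ (¬q ∧ ¬p)) = min(0.76, 0) = 0
((p ∧ (¬q ∧ ¬p)) ∨ q) = max(0, 0.34) = 0.34
((p ∨ q) ⊃ ((p ∧ (¬q ∧ ¬p)) ∨ q)): 0.76 > 0.34, so result = 0.34
((q ∧ ((((p ⊃ p) ⊃ q) ∧ p) ⊃ (p ∨ q))) ∨ ((p ∨ q) ⊃ ((p ∧ (¬q ∧ ¬p)) ∨ q))) = max(0.34, 0.34) = 0.34
((p ∨ q) ⊃ ((q ∧ ((((p ⊃ p) ⊃ q) ∧ p) ⊃ (p ∨ q))) ∨ ((p ∨ q) ⊃ ((p ∧ (¬q ∧ ¬p)) ∨ q)))): 0.76 > 0.34, so result = 0.34

0.34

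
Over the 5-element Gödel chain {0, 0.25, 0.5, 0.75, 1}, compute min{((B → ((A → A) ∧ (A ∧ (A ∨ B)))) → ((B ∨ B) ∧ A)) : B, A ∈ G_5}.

The minimum is attained at B = 0, A = 0:
  (A → A): 0 ≤ 0, so result = 1
  (A ∨ B) = max(0, 0) = 0
  (A ∧ (A ∨ B)) = min(0, 0) = 0
  ((A → A) ∧ (A ∧ (A ∨ B))) = min(1, 0) = 0
  (B → ((A → A) ∧ (A ∧ (A ∨ B)))): 0 ≤ 0, so result = 1
  (B ∨ B) = max(0, 0) = 0
  ((B ∨ B) ∧ A) = min(0, 0) = 0
  ((B → ((A → A) ∧ (A ∧ (A ∨ B)))) → ((B ∨ B) ∧ A)): 1 > 0, so result = 0
Checking all 25 assignments confirms none give a value below 0.00.

0.00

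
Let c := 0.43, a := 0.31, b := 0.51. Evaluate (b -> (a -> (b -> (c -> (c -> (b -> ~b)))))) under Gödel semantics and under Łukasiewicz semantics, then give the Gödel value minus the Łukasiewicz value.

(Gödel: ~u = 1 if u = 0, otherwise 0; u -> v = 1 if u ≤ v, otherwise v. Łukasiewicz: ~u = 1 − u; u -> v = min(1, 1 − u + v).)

-1.00

Gödel evaluation:
  ~b: Gödel ¬ of 0.51 = 0 (operand ≠ 0)
  (b -> ~b): 0.51 > 0, so result = 0
  (c -> (b -> ~b)): 0.43 > 0, so result = 0
  (c -> (c -> (b -> ~b))): 0.43 > 0, so result = 0
  (b -> (c -> (c -> (b -> ~b)))): 0.51 > 0, so result = 0
  (a -> (b -> (c -> (c -> (b -> ~b))))): 0.31 > 0, so result = 0
  (b -> (a -> (b -> (c -> (c -> (b -> ~b)))))): 0.51 > 0, so result = 0
  Gödel value = 0
Łukasiewicz evaluation:
  ~b: Łukasiewicz ¬ gives 1 − 0.51 = 0.49
  (b -> ~b): min(1, 1 − 0.51 + 0.49) = 0.98
  (c -> (b -> ~b)): min(1, 1 − 0.43 + 0.98) = 1
  (c -> (c -> (b -> ~b))): min(1, 1 − 0.43 + 1) = 1
  (b -> (c -> (c -> (b -> ~b)))): min(1, 1 − 0.51 + 1) = 1
  (a -> (b -> (c -> (c -> (b -> ~b))))): min(1, 1 − 0.31 + 1) = 1
  (b -> (a -> (b -> (c -> (c -> (b -> ~b)))))): min(1, 1 − 0.51 + 1) = 1
  Łukasiewicz value = 1
Difference: 0 − 1 = -1.00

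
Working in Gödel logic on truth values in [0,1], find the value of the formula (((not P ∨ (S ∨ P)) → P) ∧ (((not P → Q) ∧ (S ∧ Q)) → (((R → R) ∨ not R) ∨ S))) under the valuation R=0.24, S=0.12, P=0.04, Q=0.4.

0.04

not P: Gödel ¬ of 0.04 = 0 (operand ≠ 0)
(S ∨ P) = max(0.12, 0.04) = 0.12
(not P ∨ (S ∨ P)) = max(0, 0.12) = 0.12
((not P ∨ (S ∨ P)) → P): 0.12 > 0.04, so result = 0.04
not P: Gödel ¬ of 0.04 = 0 (operand ≠ 0)
(not P → Q): 0 ≤ 0.4, so result = 1
(S ∧ Q) = min(0.12, 0.4) = 0.12
((not P → Q) ∧ (S ∧ Q)) = min(1, 0.12) = 0.12
(R → R): 0.24 ≤ 0.24, so result = 1
not R: Gödel ¬ of 0.24 = 0 (operand ≠ 0)
((R → R) ∨ not R) = max(1, 0) = 1
(((R → R) ∨ not R) ∨ S) = max(1, 0.12) = 1
(((not P → Q) ∧ (S ∧ Q)) → (((R → R) ∨ not R) ∨ S)): 0.12 ≤ 1, so result = 1
(((not P ∨ (S ∨ P)) → P) ∧ (((not P → Q) ∧ (S ∧ Q)) → (((R → R) ∨ not R) ∨ S))) = min(0.04, 1) = 0.04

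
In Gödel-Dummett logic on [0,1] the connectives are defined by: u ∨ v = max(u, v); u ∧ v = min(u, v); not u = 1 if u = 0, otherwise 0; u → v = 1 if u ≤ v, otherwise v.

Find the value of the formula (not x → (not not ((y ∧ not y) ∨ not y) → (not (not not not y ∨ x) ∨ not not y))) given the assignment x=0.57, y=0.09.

not x: Gödel ¬ of 0.57 = 0 (operand ≠ 0)
not y: Gödel ¬ of 0.09 = 0 (operand ≠ 0)
(y ∧ not y) = min(0.09, 0) = 0
not y: Gödel ¬ of 0.09 = 0 (operand ≠ 0)
((y ∧ not y) ∨ not y) = max(0, 0) = 0
not ((y ∧ not y) ∨ not y): Gödel ¬ of 0 = 1 (operand is 0)
not not ((y ∧ not y) ∨ not y): Gödel ¬ of 1 = 0 (operand ≠ 0)
not y: Gödel ¬ of 0.09 = 0 (operand ≠ 0)
not not y: Gödel ¬ of 0 = 1 (operand is 0)
not not not y: Gödel ¬ of 1 = 0 (operand ≠ 0)
(not not not y ∨ x) = max(0, 0.57) = 0.57
not (not not not y ∨ x): Gödel ¬ of 0.57 = 0 (operand ≠ 0)
not y: Gödel ¬ of 0.09 = 0 (operand ≠ 0)
not not y: Gödel ¬ of 0 = 1 (operand is 0)
(not (not not not y ∨ x) ∨ not not y) = max(0, 1) = 1
(not not ((y ∧ not y) ∨ not y) → (not (not not not y ∨ x) ∨ not not y)): 0 ≤ 1, so result = 1
(not x → (not not ((y ∧ not y) ∨ not y) → (not (not not not y ∨ x) ∨ not not y))): 0 ≤ 1, so result = 1

1.00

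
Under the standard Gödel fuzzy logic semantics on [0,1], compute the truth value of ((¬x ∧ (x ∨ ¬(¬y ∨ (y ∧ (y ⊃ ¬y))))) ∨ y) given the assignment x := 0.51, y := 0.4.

¬x: Gödel ¬ of 0.51 = 0 (operand ≠ 0)
¬y: Gödel ¬ of 0.4 = 0 (operand ≠ 0)
¬y: Gödel ¬ of 0.4 = 0 (operand ≠ 0)
(y ⊃ ¬y): 0.4 > 0, so result = 0
(y ∧ (y ⊃ ¬y)) = min(0.4, 0) = 0
(¬y ∨ (y ∧ (y ⊃ ¬y))) = max(0, 0) = 0
¬(¬y ∨ (y ∧ (y ⊃ ¬y))): Gödel ¬ of 0 = 1 (operand is 0)
(x ∨ ¬(¬y ∨ (y ∧ (y ⊃ ¬y)))) = max(0.51, 1) = 1
(¬x ∧ (x ∨ ¬(¬y ∨ (y ∧ (y ⊃ ¬y))))) = min(0, 1) = 0
((¬x ∧ (x ∨ ¬(¬y ∨ (y ∧ (y ⊃ ¬y))))) ∨ y) = max(0, 0.4) = 0.4

0.40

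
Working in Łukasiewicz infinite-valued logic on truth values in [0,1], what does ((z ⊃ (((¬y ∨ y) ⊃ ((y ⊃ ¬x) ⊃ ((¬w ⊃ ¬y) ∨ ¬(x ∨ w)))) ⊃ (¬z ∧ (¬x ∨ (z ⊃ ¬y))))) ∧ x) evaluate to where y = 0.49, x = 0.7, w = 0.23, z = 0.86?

¬y: Łukasiewicz ¬ gives 1 − 0.49 = 0.51
(¬y ∨ y) = max(0.51, 0.49) = 0.51
¬x: Łukasiewicz ¬ gives 1 − 0.7 = 0.3
(y ⊃ ¬x): min(1, 1 − 0.49 + 0.3) = 0.81
¬w: Łukasiewicz ¬ gives 1 − 0.23 = 0.77
¬y: Łukasiewicz ¬ gives 1 − 0.49 = 0.51
(¬w ⊃ ¬y): min(1, 1 − 0.77 + 0.51) = 0.74
(x ∨ w) = max(0.7, 0.23) = 0.7
¬(x ∨ w): Łukasiewicz ¬ gives 1 − 0.7 = 0.3
((¬w ⊃ ¬y) ∨ ¬(x ∨ w)) = max(0.74, 0.3) = 0.74
((y ⊃ ¬x) ⊃ ((¬w ⊃ ¬y) ∨ ¬(x ∨ w))): min(1, 1 − 0.81 + 0.74) = 0.93
((¬y ∨ y) ⊃ ((y ⊃ ¬x) ⊃ ((¬w ⊃ ¬y) ∨ ¬(x ∨ w)))): min(1, 1 − 0.51 + 0.93) = 1
¬z: Łukasiewicz ¬ gives 1 − 0.86 = 0.14
¬x: Łukasiewicz ¬ gives 1 − 0.7 = 0.3
¬y: Łukasiewicz ¬ gives 1 − 0.49 = 0.51
(z ⊃ ¬y): min(1, 1 − 0.86 + 0.51) = 0.65
(¬x ∨ (z ⊃ ¬y)) = max(0.3, 0.65) = 0.65
(¬z ∧ (¬x ∨ (z ⊃ ¬y))) = min(0.14, 0.65) = 0.14
(((¬y ∨ y) ⊃ ((y ⊃ ¬x) ⊃ ((¬w ⊃ ¬y) ∨ ¬(x ∨ w)))) ⊃ (¬z ∧ (¬x ∨ (z ⊃ ¬y)))): min(1, 1 − 1 + 0.14) = 0.14
(z ⊃ (((¬y ∨ y) ⊃ ((y ⊃ ¬x) ⊃ ((¬w ⊃ ¬y) ∨ ¬(x ∨ w)))) ⊃ (¬z ∧ (¬x ∨ (z ⊃ ¬y))))): min(1, 1 − 0.86 + 0.14) = 0.28
((z ⊃ (((¬y ∨ y) ⊃ ((y ⊃ ¬x) ⊃ ((¬w ⊃ ¬y) ∨ ¬(x ∨ w)))) ⊃ (¬z ∧ (¬x ∨ (z ⊃ ¬y))))) ∧ x) = min(0.28, 0.7) = 0.28

0.28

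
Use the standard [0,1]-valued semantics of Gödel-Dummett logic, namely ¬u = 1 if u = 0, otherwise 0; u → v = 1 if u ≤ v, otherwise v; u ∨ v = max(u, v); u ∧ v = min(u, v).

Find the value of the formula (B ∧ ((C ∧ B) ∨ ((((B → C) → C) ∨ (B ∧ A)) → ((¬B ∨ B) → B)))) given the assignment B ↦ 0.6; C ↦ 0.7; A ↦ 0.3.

(C ∧ B) = min(0.7, 0.6) = 0.6
(B → C): 0.6 ≤ 0.7, so result = 1
((B → C) → C): 1 > 0.7, so result = 0.7
(B ∧ A) = min(0.6, 0.3) = 0.3
(((B → C) → C) ∨ (B ∧ A)) = max(0.7, 0.3) = 0.7
¬B: Gödel ¬ of 0.6 = 0 (operand ≠ 0)
(¬B ∨ B) = max(0, 0.6) = 0.6
((¬B ∨ B) → B): 0.6 ≤ 0.6, so result = 1
((((B → C) → C) ∨ (B ∧ A)) → ((¬B ∨ B) → B)): 0.7 ≤ 1, so result = 1
((C ∧ B) ∨ ((((B → C) → C) ∨ (B ∧ A)) → ((¬B ∨ B) → B))) = max(0.6, 1) = 1
(B ∧ ((C ∧ B) ∨ ((((B → C) → C) ∨ (B ∧ A)) → ((¬B ∨ B) → B)))) = min(0.6, 1) = 0.6

0.60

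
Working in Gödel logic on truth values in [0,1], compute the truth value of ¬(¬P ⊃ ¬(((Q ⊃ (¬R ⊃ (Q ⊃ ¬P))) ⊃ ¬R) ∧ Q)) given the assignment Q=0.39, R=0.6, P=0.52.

0.00

¬P: Gödel ¬ of 0.52 = 0 (operand ≠ 0)
¬R: Gödel ¬ of 0.6 = 0 (operand ≠ 0)
¬P: Gödel ¬ of 0.52 = 0 (operand ≠ 0)
(Q ⊃ ¬P): 0.39 > 0, so result = 0
(¬R ⊃ (Q ⊃ ¬P)): 0 ≤ 0, so result = 1
(Q ⊃ (¬R ⊃ (Q ⊃ ¬P))): 0.39 ≤ 1, so result = 1
¬R: Gödel ¬ of 0.6 = 0 (operand ≠ 0)
((Q ⊃ (¬R ⊃ (Q ⊃ ¬P))) ⊃ ¬R): 1 > 0, so result = 0
(((Q ⊃ (¬R ⊃ (Q ⊃ ¬P))) ⊃ ¬R) ∧ Q) = min(0, 0.39) = 0
¬(((Q ⊃ (¬R ⊃ (Q ⊃ ¬P))) ⊃ ¬R) ∧ Q): Gödel ¬ of 0 = 1 (operand is 0)
(¬P ⊃ ¬(((Q ⊃ (¬R ⊃ (Q ⊃ ¬P))) ⊃ ¬R) ∧ Q)): 0 ≤ 1, so result = 1
¬(¬P ⊃ ¬(((Q ⊃ (¬R ⊃ (Q ⊃ ¬P))) ⊃ ¬R) ∧ Q)): Gödel ¬ of 1 = 0 (operand ≠ 0)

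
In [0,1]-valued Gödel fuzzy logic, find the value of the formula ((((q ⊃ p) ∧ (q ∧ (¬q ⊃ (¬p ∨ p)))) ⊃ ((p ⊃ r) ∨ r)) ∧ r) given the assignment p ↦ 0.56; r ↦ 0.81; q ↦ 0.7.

(q ⊃ p): 0.7 > 0.56, so result = 0.56
¬q: Gödel ¬ of 0.7 = 0 (operand ≠ 0)
¬p: Gödel ¬ of 0.56 = 0 (operand ≠ 0)
(¬p ∨ p) = max(0, 0.56) = 0.56
(¬q ⊃ (¬p ∨ p)): 0 ≤ 0.56, so result = 1
(q ∧ (¬q ⊃ (¬p ∨ p))) = min(0.7, 1) = 0.7
((q ⊃ p) ∧ (q ∧ (¬q ⊃ (¬p ∨ p)))) = min(0.56, 0.7) = 0.56
(p ⊃ r): 0.56 ≤ 0.81, so result = 1
((p ⊃ r) ∨ r) = max(1, 0.81) = 1
(((q ⊃ p) ∧ (q ∧ (¬q ⊃ (¬p ∨ p)))) ⊃ ((p ⊃ r) ∨ r)): 0.56 ≤ 1, so result = 1
((((q ⊃ p) ∧ (q ∧ (¬q ⊃ (¬p ∨ p)))) ⊃ ((p ⊃ r) ∨ r)) ∧ r) = min(1, 0.81) = 0.81

0.81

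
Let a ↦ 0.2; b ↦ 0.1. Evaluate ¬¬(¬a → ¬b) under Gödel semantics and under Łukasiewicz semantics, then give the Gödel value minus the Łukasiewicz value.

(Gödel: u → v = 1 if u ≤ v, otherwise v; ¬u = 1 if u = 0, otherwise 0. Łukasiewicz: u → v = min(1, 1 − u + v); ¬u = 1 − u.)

Gödel evaluation:
  ¬a: Gödel ¬ of 0.2 = 0 (operand ≠ 0)
  ¬b: Gödel ¬ of 0.1 = 0 (operand ≠ 0)
  (¬a → ¬b): 0 ≤ 0, so result = 1
  ¬(¬a → ¬b): Gödel ¬ of 1 = 0 (operand ≠ 0)
  ¬¬(¬a → ¬b): Gödel ¬ of 0 = 1 (operand is 0)
  Gödel value = 1
Łukasiewicz evaluation:
  ¬a: Łukasiewicz ¬ gives 1 − 0.2 = 0.8
  ¬b: Łukasiewicz ¬ gives 1 − 0.1 = 0.9
  (¬a → ¬b): min(1, 1 − 0.8 + 0.9) = 1
  ¬(¬a → ¬b): Łukasiewicz ¬ gives 1 − 1 = 0
  ¬¬(¬a → ¬b): Łukasiewicz ¬ gives 1 − 0 = 1
  Łukasiewicz value = 1
Difference: 1 − 1 = 0.00

0.00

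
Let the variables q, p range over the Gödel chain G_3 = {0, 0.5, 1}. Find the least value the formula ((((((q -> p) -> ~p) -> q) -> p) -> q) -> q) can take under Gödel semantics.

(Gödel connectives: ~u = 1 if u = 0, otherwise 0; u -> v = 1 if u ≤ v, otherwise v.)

0.50

The minimum is attained at q = 0.5, p = 0:
  (q -> p): 0.5 > 0, so result = 0
  ~p: Gödel ¬ of 0 = 1 (operand is 0)
  ((q -> p) -> ~p): 0 ≤ 1, so result = 1
  (((q -> p) -> ~p) -> q): 1 > 0.5, so result = 0.5
  ((((q -> p) -> ~p) -> q) -> p): 0.5 > 0, so result = 0
  (((((q -> p) -> ~p) -> q) -> p) -> q): 0 ≤ 0.5, so result = 1
  ((((((q -> p) -> ~p) -> q) -> p) -> q) -> q): 1 > 0.5, so result = 0.5
Checking all 9 assignments confirms none give a value below 0.50.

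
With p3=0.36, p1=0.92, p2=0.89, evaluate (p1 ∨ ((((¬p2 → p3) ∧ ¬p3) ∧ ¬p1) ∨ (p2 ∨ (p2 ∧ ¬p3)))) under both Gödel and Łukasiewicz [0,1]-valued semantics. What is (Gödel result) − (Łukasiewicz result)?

Gödel evaluation:
  ¬p2: Gödel ¬ of 0.89 = 0 (operand ≠ 0)
  (¬p2 → p3): 0 ≤ 0.36, so result = 1
  ¬p3: Gödel ¬ of 0.36 = 0 (operand ≠ 0)
  ((¬p2 → p3) ∧ ¬p3) = min(1, 0) = 0
  ¬p1: Gödel ¬ of 0.92 = 0 (operand ≠ 0)
  (((¬p2 → p3) ∧ ¬p3) ∧ ¬p1) = min(0, 0) = 0
  ¬p3: Gödel ¬ of 0.36 = 0 (operand ≠ 0)
  (p2 ∧ ¬p3) = min(0.89, 0) = 0
  (p2 ∨ (p2 ∧ ¬p3)) = max(0.89, 0) = 0.89
  ((((¬p2 → p3) ∧ ¬p3) ∧ ¬p1) ∨ (p2 ∨ (p2 ∧ ¬p3))) = max(0, 0.89) = 0.89
  (p1 ∨ ((((¬p2 → p3) ∧ ¬p3) ∧ ¬p1) ∨ (p2 ∨ (p2 ∧ ¬p3)))) = max(0.92, 0.89) = 0.92
  Gödel value = 0.92
Łukasiewicz evaluation:
  ¬p2: Łukasiewicz ¬ gives 1 − 0.89 = 0.11
  (¬p2 → p3): min(1, 1 − 0.11 + 0.36) = 1
  ¬p3: Łukasiewicz ¬ gives 1 − 0.36 = 0.64
  ((¬p2 → p3) ∧ ¬p3) = min(1, 0.64) = 0.64
  ¬p1: Łukasiewicz ¬ gives 1 − 0.92 = 0.08
  (((¬p2 → p3) ∧ ¬p3) ∧ ¬p1) = min(0.64, 0.08) = 0.08
  ¬p3: Łukasiewicz ¬ gives 1 − 0.36 = 0.64
  (p2 ∧ ¬p3) = min(0.89, 0.64) = 0.64
  (p2 ∨ (p2 ∧ ¬p3)) = max(0.89, 0.64) = 0.89
  ((((¬p2 → p3) ∧ ¬p3) ∧ ¬p1) ∨ (p2 ∨ (p2 ∧ ¬p3))) = max(0.08, 0.89) = 0.89
  (p1 ∨ ((((¬p2 → p3) ∧ ¬p3) ∧ ¬p1) ∨ (p2 ∨ (p2 ∧ ¬p3)))) = max(0.92, 0.89) = 0.92
  Łukasiewicz value = 0.92
Difference: 0.92 − 0.92 = 0.00

0.00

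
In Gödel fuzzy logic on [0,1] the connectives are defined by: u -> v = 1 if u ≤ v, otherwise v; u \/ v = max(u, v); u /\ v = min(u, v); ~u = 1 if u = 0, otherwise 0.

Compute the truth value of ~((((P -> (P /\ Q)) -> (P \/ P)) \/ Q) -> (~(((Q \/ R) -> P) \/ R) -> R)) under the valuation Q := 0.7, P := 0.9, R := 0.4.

0.00

(P /\ Q) = min(0.9, 0.7) = 0.7
(P -> (P /\ Q)): 0.9 > 0.7, so result = 0.7
(P \/ P) = max(0.9, 0.9) = 0.9
((P -> (P /\ Q)) -> (P \/ P)): 0.7 ≤ 0.9, so result = 1
(((P -> (P /\ Q)) -> (P \/ P)) \/ Q) = max(1, 0.7) = 1
(Q \/ R) = max(0.7, 0.4) = 0.7
((Q \/ R) -> P): 0.7 ≤ 0.9, so result = 1
(((Q \/ R) -> P) \/ R) = max(1, 0.4) = 1
~(((Q \/ R) -> P) \/ R): Gödel ¬ of 1 = 0 (operand ≠ 0)
(~(((Q \/ R) -> P) \/ R) -> R): 0 ≤ 0.4, so result = 1
((((P -> (P /\ Q)) -> (P \/ P)) \/ Q) -> (~(((Q \/ R) -> P) \/ R) -> R)): 1 ≤ 1, so result = 1
~((((P -> (P /\ Q)) -> (P \/ P)) \/ Q) -> (~(((Q \/ R) -> P) \/ R) -> R)): Gödel ¬ of 1 = 0 (operand ≠ 0)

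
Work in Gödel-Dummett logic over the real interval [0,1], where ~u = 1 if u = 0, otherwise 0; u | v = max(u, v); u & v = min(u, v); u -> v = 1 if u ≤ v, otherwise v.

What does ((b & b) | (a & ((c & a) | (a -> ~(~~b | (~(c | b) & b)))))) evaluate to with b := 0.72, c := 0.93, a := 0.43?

0.72

(b & b) = min(0.72, 0.72) = 0.72
(c & a) = min(0.93, 0.43) = 0.43
~b: Gödel ¬ of 0.72 = 0 (operand ≠ 0)
~~b: Gödel ¬ of 0 = 1 (operand is 0)
(c | b) = max(0.93, 0.72) = 0.93
~(c | b): Gödel ¬ of 0.93 = 0 (operand ≠ 0)
(~(c | b) & b) = min(0, 0.72) = 0
(~~b | (~(c | b) & b)) = max(1, 0) = 1
~(~~b | (~(c | b) & b)): Gödel ¬ of 1 = 0 (operand ≠ 0)
(a -> ~(~~b | (~(c | b) & b))): 0.43 > 0, so result = 0
((c & a) | (a -> ~(~~b | (~(c | b) & b)))) = max(0.43, 0) = 0.43
(a & ((c & a) | (a -> ~(~~b | (~(c | b) & b))))) = min(0.43, 0.43) = 0.43
((b & b) | (a & ((c & a) | (a -> ~(~~b | (~(c | b) & b)))))) = max(0.72, 0.43) = 0.72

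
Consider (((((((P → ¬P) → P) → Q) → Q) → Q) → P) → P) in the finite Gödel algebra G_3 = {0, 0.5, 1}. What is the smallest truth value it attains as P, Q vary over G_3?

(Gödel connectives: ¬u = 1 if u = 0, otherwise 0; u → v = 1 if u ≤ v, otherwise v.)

The minimum is attained at P = 0.5, Q = 0:
  ¬P: Gödel ¬ of 0.5 = 0 (operand ≠ 0)
  (P → ¬P): 0.5 > 0, so result = 0
  ((P → ¬P) → P): 0 ≤ 0.5, so result = 1
  (((P → ¬P) → P) → Q): 1 > 0, so result = 0
  ((((P → ¬P) → P) → Q) → Q): 0 ≤ 0, so result = 1
  (((((P → ¬P) → P) → Q) → Q) → Q): 1 > 0, so result = 0
  ((((((P → ¬P) → P) → Q) → Q) → Q) → P): 0 ≤ 0.5, so result = 1
  (((((((P → ¬P) → P) → Q) → Q) → Q) → P) → P): 1 > 0.5, so result = 0.5
Checking all 9 assignments confirms none give a value below 0.50.

0.50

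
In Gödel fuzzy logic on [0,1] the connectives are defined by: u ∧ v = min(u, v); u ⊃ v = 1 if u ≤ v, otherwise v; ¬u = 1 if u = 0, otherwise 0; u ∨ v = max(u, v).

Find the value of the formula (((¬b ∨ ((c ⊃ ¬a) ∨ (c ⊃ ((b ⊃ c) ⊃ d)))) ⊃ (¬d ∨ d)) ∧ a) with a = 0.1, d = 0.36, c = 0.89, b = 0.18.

0.10

¬b: Gödel ¬ of 0.18 = 0 (operand ≠ 0)
¬a: Gödel ¬ of 0.1 = 0 (operand ≠ 0)
(c ⊃ ¬a): 0.89 > 0, so result = 0
(b ⊃ c): 0.18 ≤ 0.89, so result = 1
((b ⊃ c) ⊃ d): 1 > 0.36, so result = 0.36
(c ⊃ ((b ⊃ c) ⊃ d)): 0.89 > 0.36, so result = 0.36
((c ⊃ ¬a) ∨ (c ⊃ ((b ⊃ c) ⊃ d))) = max(0, 0.36) = 0.36
(¬b ∨ ((c ⊃ ¬a) ∨ (c ⊃ ((b ⊃ c) ⊃ d)))) = max(0, 0.36) = 0.36
¬d: Gödel ¬ of 0.36 = 0 (operand ≠ 0)
(¬d ∨ d) = max(0, 0.36) = 0.36
((¬b ∨ ((c ⊃ ¬a) ∨ (c ⊃ ((b ⊃ c) ⊃ d)))) ⊃ (¬d ∨ d)): 0.36 ≤ 0.36, so result = 1
(((¬b ∨ ((c ⊃ ¬a) ∨ (c ⊃ ((b ⊃ c) ⊃ d)))) ⊃ (¬d ∨ d)) ∧ a) = min(1, 0.1) = 0.1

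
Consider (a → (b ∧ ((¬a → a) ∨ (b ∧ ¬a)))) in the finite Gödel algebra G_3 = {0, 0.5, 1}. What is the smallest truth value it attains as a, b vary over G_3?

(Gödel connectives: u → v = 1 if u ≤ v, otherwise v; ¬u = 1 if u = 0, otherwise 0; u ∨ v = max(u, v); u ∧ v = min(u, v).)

The minimum is attained at a = 0.5, b = 0:
  ¬a: Gödel ¬ of 0.5 = 0 (operand ≠ 0)
  (¬a → a): 0 ≤ 0.5, so result = 1
  ¬a: Gödel ¬ of 0.5 = 0 (operand ≠ 0)
  (b ∧ ¬a) = min(0, 0) = 0
  ((¬a → a) ∨ (b ∧ ¬a)) = max(1, 0) = 1
  (b ∧ ((¬a → a) ∨ (b ∧ ¬a))) = min(0, 1) = 0
  (a → (b ∧ ((¬a → a) ∨ (b ∧ ¬a)))): 0.5 > 0, so result = 0
Checking all 9 assignments confirms none give a value below 0.00.

0.00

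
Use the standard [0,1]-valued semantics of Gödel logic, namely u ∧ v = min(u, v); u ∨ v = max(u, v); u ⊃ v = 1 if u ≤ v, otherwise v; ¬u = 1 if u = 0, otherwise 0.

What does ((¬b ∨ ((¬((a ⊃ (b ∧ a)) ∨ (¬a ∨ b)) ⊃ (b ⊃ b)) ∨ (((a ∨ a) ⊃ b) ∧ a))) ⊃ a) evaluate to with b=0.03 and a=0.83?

¬b: Gödel ¬ of 0.03 = 0 (operand ≠ 0)
(b ∧ a) = min(0.03, 0.83) = 0.03
(a ⊃ (b ∧ a)): 0.83 > 0.03, so result = 0.03
¬a: Gödel ¬ of 0.83 = 0 (operand ≠ 0)
(¬a ∨ b) = max(0, 0.03) = 0.03
((a ⊃ (b ∧ a)) ∨ (¬a ∨ b)) = max(0.03, 0.03) = 0.03
¬((a ⊃ (b ∧ a)) ∨ (¬a ∨ b)): Gödel ¬ of 0.03 = 0 (operand ≠ 0)
(b ⊃ b): 0.03 ≤ 0.03, so result = 1
(¬((a ⊃ (b ∧ a)) ∨ (¬a ∨ b)) ⊃ (b ⊃ b)): 0 ≤ 1, so result = 1
(a ∨ a) = max(0.83, 0.83) = 0.83
((a ∨ a) ⊃ b): 0.83 > 0.03, so result = 0.03
(((a ∨ a) ⊃ b) ∧ a) = min(0.03, 0.83) = 0.03
((¬((a ⊃ (b ∧ a)) ∨ (¬a ∨ b)) ⊃ (b ⊃ b)) ∨ (((a ∨ a) ⊃ b) ∧ a)) = max(1, 0.03) = 1
(¬b ∨ ((¬((a ⊃ (b ∧ a)) ∨ (¬a ∨ b)) ⊃ (b ⊃ b)) ∨ (((a ∨ a) ⊃ b) ∧ a))) = max(0, 1) = 1
((¬b ∨ ((¬((a ⊃ (b ∧ a)) ∨ (¬a ∨ b)) ⊃ (b ⊃ b)) ∨ (((a ∨ a) ⊃ b) ∧ a))) ⊃ a): 1 > 0.83, so result = 0.83

0.83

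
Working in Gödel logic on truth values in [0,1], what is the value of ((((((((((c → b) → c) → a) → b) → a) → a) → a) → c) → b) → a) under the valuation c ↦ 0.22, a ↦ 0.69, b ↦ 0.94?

(c → b): 0.22 ≤ 0.94, so result = 1
((c → b) → c): 1 > 0.22, so result = 0.22
(((c → b) → c) → a): 0.22 ≤ 0.69, so result = 1
((((c → b) → c) → a) → b): 1 > 0.94, so result = 0.94
(((((c → b) → c) → a) → b) → a): 0.94 > 0.69, so result = 0.69
((((((c → b) → c) → a) → b) → a) → a): 0.69 ≤ 0.69, so result = 1
(((((((c → b) → c) → a) → b) → a) → a) → a): 1 > 0.69, so result = 0.69
((((((((c → b) → c) → a) → b) → a) → a) → a) → c): 0.69 > 0.22, so result = 0.22
(((((((((c → b) → c) → a) → b) → a) → a) → a) → c) → b): 0.22 ≤ 0.94, so result = 1
((((((((((c → b) → c) → a) → b) → a) → a) → a) → c) → b) → a): 1 > 0.69, so result = 0.69

0.69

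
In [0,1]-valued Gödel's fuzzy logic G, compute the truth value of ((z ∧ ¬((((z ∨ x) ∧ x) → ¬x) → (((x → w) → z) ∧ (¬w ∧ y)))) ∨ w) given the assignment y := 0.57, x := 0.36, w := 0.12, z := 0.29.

0.12

(z ∨ x) = max(0.29, 0.36) = 0.36
((z ∨ x) ∧ x) = min(0.36, 0.36) = 0.36
¬x: Gödel ¬ of 0.36 = 0 (operand ≠ 0)
(((z ∨ x) ∧ x) → ¬x): 0.36 > 0, so result = 0
(x → w): 0.36 > 0.12, so result = 0.12
((x → w) → z): 0.12 ≤ 0.29, so result = 1
¬w: Gödel ¬ of 0.12 = 0 (operand ≠ 0)
(¬w ∧ y) = min(0, 0.57) = 0
(((x → w) → z) ∧ (¬w ∧ y)) = min(1, 0) = 0
((((z ∨ x) ∧ x) → ¬x) → (((x → w) → z) ∧ (¬w ∧ y))): 0 ≤ 0, so result = 1
¬((((z ∨ x) ∧ x) → ¬x) → (((x → w) → z) ∧ (¬w ∧ y))): Gödel ¬ of 1 = 0 (operand ≠ 0)
(z ∧ ¬((((z ∨ x) ∧ x) → ¬x) → (((x → w) → z) ∧ (¬w ∧ y)))) = min(0.29, 0) = 0
((z ∧ ¬((((z ∨ x) ∧ x) → ¬x) → (((x → w) → z) ∧ (¬w ∧ y)))) ∨ w) = max(0, 0.12) = 0.12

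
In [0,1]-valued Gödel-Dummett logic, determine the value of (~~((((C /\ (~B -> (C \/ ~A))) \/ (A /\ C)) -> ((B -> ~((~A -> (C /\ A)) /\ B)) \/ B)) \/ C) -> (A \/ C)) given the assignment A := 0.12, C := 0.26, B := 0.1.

~B: Gödel ¬ of 0.1 = 0 (operand ≠ 0)
~A: Gödel ¬ of 0.12 = 0 (operand ≠ 0)
(C \/ ~A) = max(0.26, 0) = 0.26
(~B -> (C \/ ~A)): 0 ≤ 0.26, so result = 1
(C /\ (~B -> (C \/ ~A))) = min(0.26, 1) = 0.26
(A /\ C) = min(0.12, 0.26) = 0.12
((C /\ (~B -> (C \/ ~A))) \/ (A /\ C)) = max(0.26, 0.12) = 0.26
~A: Gödel ¬ of 0.12 = 0 (operand ≠ 0)
(C /\ A) = min(0.26, 0.12) = 0.12
(~A -> (C /\ A)): 0 ≤ 0.12, so result = 1
((~A -> (C /\ A)) /\ B) = min(1, 0.1) = 0.1
~((~A -> (C /\ A)) /\ B): Gödel ¬ of 0.1 = 0 (operand ≠ 0)
(B -> ~((~A -> (C /\ A)) /\ B)): 0.1 > 0, so result = 0
((B -> ~((~A -> (C /\ A)) /\ B)) \/ B) = max(0, 0.1) = 0.1
(((C /\ (~B -> (C \/ ~A))) \/ (A /\ C)) -> ((B -> ~((~A -> (C /\ A)) /\ B)) \/ B)): 0.26 > 0.1, so result = 0.1
((((C /\ (~B -> (C \/ ~A))) \/ (A /\ C)) -> ((B -> ~((~A -> (C /\ A)) /\ B)) \/ B)) \/ C) = max(0.1, 0.26) = 0.26
~((((C /\ (~B -> (C \/ ~A))) \/ (A /\ C)) -> ((B -> ~((~A -> (C /\ A)) /\ B)) \/ B)) \/ C): Gödel ¬ of 0.26 = 0 (operand ≠ 0)
~~((((C /\ (~B -> (C \/ ~A))) \/ (A /\ C)) -> ((B -> ~((~A -> (C /\ A)) /\ B)) \/ B)) \/ C): Gödel ¬ of 0 = 1 (operand is 0)
(A \/ C) = max(0.12, 0.26) = 0.26
(~~((((C /\ (~B -> (C \/ ~A))) \/ (A /\ C)) -> ((B -> ~((~A -> (C /\ A)) /\ B)) \/ B)) \/ C) -> (A \/ C)): 1 > 0.26, so result = 0.26

0.26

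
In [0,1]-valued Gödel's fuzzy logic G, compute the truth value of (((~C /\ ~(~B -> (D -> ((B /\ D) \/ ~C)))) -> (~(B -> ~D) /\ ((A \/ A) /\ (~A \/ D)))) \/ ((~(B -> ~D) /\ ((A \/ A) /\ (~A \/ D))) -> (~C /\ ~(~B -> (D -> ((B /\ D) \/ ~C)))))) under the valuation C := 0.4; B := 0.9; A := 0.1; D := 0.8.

~C: Gödel ¬ of 0.4 = 0 (operand ≠ 0)
~B: Gödel ¬ of 0.9 = 0 (operand ≠ 0)
(B /\ D) = min(0.9, 0.8) = 0.8
~C: Gödel ¬ of 0.4 = 0 (operand ≠ 0)
((B /\ D) \/ ~C) = max(0.8, 0) = 0.8
(D -> ((B /\ D) \/ ~C)): 0.8 ≤ 0.8, so result = 1
(~B -> (D -> ((B /\ D) \/ ~C))): 0 ≤ 1, so result = 1
~(~B -> (D -> ((B /\ D) \/ ~C))): Gödel ¬ of 1 = 0 (operand ≠ 0)
(~C /\ ~(~B -> (D -> ((B /\ D) \/ ~C)))) = min(0, 0) = 0
~D: Gödel ¬ of 0.8 = 0 (operand ≠ 0)
(B -> ~D): 0.9 > 0, so result = 0
~(B -> ~D): Gödel ¬ of 0 = 1 (operand is 0)
(A \/ A) = max(0.1, 0.1) = 0.1
~A: Gödel ¬ of 0.1 = 0 (operand ≠ 0)
(~A \/ D) = max(0, 0.8) = 0.8
((A \/ A) /\ (~A \/ D)) = min(0.1, 0.8) = 0.1
(~(B -> ~D) /\ ((A \/ A) /\ (~A \/ D))) = min(1, 0.1) = 0.1
((~C /\ ~(~B -> (D -> ((B /\ D) \/ ~C)))) -> (~(B -> ~D) /\ ((A \/ A) /\ (~A \/ D)))): 0 ≤ 0.1, so result = 1
~D: Gödel ¬ of 0.8 = 0 (operand ≠ 0)
(B -> ~D): 0.9 > 0, so result = 0
~(B -> ~D): Gödel ¬ of 0 = 1 (operand is 0)
(A \/ A) = max(0.1, 0.1) = 0.1
~A: Gödel ¬ of 0.1 = 0 (operand ≠ 0)
(~A \/ D) = max(0, 0.8) = 0.8
((A \/ A) /\ (~A \/ D)) = min(0.1, 0.8) = 0.1
(~(B -> ~D) /\ ((A \/ A) /\ (~A \/ D))) = min(1, 0.1) = 0.1
~C: Gödel ¬ of 0.4 = 0 (operand ≠ 0)
~B: Gödel ¬ of 0.9 = 0 (operand ≠ 0)
(B /\ D) = min(0.9, 0.8) = 0.8
~C: Gödel ¬ of 0.4 = 0 (operand ≠ 0)
((B /\ D) \/ ~C) = max(0.8, 0) = 0.8
(D -> ((B /\ D) \/ ~C)): 0.8 ≤ 0.8, so result = 1
(~B -> (D -> ((B /\ D) \/ ~C))): 0 ≤ 1, so result = 1
~(~B -> (D -> ((B /\ D) \/ ~C))): Gödel ¬ of 1 = 0 (operand ≠ 0)
(~C /\ ~(~B -> (D -> ((B /\ D) \/ ~C)))) = min(0, 0) = 0
((~(B -> ~D) /\ ((A \/ A) /\ (~A \/ D))) -> (~C /\ ~(~B -> (D -> ((B /\ D) \/ ~C))))): 0.1 > 0, so result = 0
(((~C /\ ~(~B -> (D -> ((B /\ D) \/ ~C)))) -> (~(B -> ~D) /\ ((A \/ A) /\ (~A \/ D)))) \/ ((~(B -> ~D) /\ ((A \/ A) /\ (~A \/ D))) -> (~C /\ ~(~B -> (D -> ((B /\ D) \/ ~C)))))) = max(1, 0) = 1

1.00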